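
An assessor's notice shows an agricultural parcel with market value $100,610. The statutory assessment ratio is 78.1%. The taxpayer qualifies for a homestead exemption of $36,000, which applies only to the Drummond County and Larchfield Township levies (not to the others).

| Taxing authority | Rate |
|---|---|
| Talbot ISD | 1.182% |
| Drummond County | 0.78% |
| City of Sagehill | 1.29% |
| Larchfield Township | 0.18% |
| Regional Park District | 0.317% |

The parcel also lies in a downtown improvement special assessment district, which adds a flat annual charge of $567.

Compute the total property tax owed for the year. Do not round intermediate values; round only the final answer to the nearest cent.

Assessed value = $100,610 × 0.781 = $78,576.41
Talbot ISD: $78,576.41 × 0.01182 = $928.7731662
Drummond County: ($78,576.41 − $36,000) × 0.0078 = $42,576.41 × 0.0078 = $332.095998
City of Sagehill: $78,576.41 × 0.0129 = $1,013.635689
Larchfield Township: ($78,576.41 − $36,000) × 0.0018 = $42,576.41 × 0.0018 = $76.637538
Regional Park District: $78,576.41 × 0.00317 = $249.0872197
Levies subtotal = $2,600.2296109
Total = $2,600.2296109 + $567 = $3,167.2296109

$3,167.23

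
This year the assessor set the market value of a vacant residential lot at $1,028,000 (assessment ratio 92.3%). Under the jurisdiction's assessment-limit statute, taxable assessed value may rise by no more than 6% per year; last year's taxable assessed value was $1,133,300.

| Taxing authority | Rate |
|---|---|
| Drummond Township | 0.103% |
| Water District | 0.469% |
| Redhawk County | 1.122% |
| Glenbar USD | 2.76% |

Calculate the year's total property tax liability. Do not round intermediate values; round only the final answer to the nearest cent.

Uncapped assessed value = $1,028,000 × 0.923 = $948,844
Cap limit = $1,133,300 × 1.06 = $1,201,298
Taxable assessed value = min($948,844, $1,201,298) = $948,844 (cap does not bind)
Drummond Township: $948,844 × 0.00103 = $977.30932
Water District: $948,844 × 0.00469 = $4,450.07836
Redhawk County: $948,844 × 0.01122 = $10,646.02968
Glenbar USD: $948,844 × 0.0276 = $26,188.0944
Total = $42,261.51176

$42,261.51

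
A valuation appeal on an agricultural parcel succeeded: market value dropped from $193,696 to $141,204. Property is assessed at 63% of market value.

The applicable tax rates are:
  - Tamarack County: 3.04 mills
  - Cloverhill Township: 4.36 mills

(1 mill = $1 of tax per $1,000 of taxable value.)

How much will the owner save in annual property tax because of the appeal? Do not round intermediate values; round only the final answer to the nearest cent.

$244.72

Old assessed value = $193,696 × 0.63 = $122,028.48
New assessed value = $141,204 × 0.63 = $88,958.52
Combined rate = 0.00304 + 0.00436 = 0.0074
Old tax = $122,028.48 × 0.0074 = $903.010752
New tax = $88,958.52 × 0.0074 = $658.293048
Reduction = $903.010752 − $658.293048 = $244.717704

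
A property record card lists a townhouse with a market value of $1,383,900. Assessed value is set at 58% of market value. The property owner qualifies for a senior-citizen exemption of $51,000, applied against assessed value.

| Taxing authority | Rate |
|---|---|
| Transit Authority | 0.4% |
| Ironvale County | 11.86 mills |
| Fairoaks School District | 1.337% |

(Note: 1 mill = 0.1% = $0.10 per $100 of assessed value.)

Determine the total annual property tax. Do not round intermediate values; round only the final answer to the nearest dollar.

Assessed value = $1,383,900 × 0.58 = $802,662
Taxable value = $802,662 − $51,000 = $751,662
Transit Authority: $751,662 × 0.004 = $3,006.648
Ironvale County: $751,662 × 0.01186 = $8,914.71132
Fairoaks School District: $751,662 × 0.01337 = $10,049.72094
Total = $21,971.08026

$21,971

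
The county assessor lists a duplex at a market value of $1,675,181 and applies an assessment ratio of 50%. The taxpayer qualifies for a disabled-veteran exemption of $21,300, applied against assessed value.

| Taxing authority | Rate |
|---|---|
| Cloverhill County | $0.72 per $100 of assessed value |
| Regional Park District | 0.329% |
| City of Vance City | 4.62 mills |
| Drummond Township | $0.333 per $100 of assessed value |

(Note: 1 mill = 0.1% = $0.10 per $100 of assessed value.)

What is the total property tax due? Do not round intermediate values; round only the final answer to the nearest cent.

$15,052.40

Assessed value = $1,675,181 × 0.5 = $837,590.5
Taxable value = $837,590.5 − $21,300 = $816,290.5
Cloverhill County: $816,290.5 × 0.0072 = $5,877.2916
Regional Park District: $816,290.5 × 0.00329 = $2,685.595745
City of Vance City: $816,290.5 × 0.00462 = $3,771.26211
Drummond Township: $816,290.5 × 0.00333 = $2,718.247365
Total = $15,052.39682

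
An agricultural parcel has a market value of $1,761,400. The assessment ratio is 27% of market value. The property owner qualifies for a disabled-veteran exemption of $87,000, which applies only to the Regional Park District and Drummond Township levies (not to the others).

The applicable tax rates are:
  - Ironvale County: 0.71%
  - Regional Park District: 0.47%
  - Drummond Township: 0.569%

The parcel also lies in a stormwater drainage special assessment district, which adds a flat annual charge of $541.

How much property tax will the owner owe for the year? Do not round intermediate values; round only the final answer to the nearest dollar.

$7,955

Assessed value = $1,761,400 × 0.27 = $475,578
Ironvale County: $475,578 × 0.0071 = $3,376.6038
Regional Park District: ($475,578 − $87,000) × 0.0047 = $388,578 × 0.0047 = $1,826.3166
Drummond Township: ($475,578 − $87,000) × 0.00569 = $388,578 × 0.00569 = $2,211.00882
Levies subtotal = $7,413.92922
Total = $7,413.92922 + $541 = $7,954.92922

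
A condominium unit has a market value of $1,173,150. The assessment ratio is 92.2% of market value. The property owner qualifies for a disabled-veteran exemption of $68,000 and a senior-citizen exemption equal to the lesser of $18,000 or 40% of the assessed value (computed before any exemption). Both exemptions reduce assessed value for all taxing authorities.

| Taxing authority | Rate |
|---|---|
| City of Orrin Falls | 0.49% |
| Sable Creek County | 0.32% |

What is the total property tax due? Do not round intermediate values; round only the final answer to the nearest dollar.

Assessed value = $1,173,150 × 0.922 = $1,081,644.3
Senior-citizen exemption = min($18,000, 40% × $1,081,644.3) = min($18,000, $432,657.72) = $18,000 (dollar cap binds)
Taxable value = $1,081,644.3 − $68,000 − $18,000 = $995,644.3
City of Orrin Falls: $995,644.3 × 0.0049 = $4,878.65707
Sable Creek County: $995,644.3 × 0.0032 = $3,186.06176
Total = $8,064.71883

$8,065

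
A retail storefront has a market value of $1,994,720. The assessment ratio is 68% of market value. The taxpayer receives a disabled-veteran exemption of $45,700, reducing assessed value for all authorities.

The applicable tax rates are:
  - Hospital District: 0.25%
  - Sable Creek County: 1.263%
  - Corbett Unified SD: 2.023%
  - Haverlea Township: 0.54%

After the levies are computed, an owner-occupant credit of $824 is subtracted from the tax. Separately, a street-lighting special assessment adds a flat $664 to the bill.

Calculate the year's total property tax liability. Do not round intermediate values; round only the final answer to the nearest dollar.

Assessed value = $1,994,720 × 0.68 = $1,356,409.6
Taxable value = $1,356,409.6 − $45,700 = $1,310,709.6
Hospital District: $1,310,709.6 × 0.0025 = $3,276.774
Sable Creek County: $1,310,709.6 × 0.01263 = $16,554.262248
Corbett Unified SD: $1,310,709.6 × 0.02023 = $26,515.655208
Haverlea Township: $1,310,709.6 × 0.0054 = $7,077.83184
Levies subtotal = $53,424.523296
After credit = $53,424.523296 − $824 = $52,600.523296
Total = $52,600.523296 + $664 = $53,264.523296

$53,265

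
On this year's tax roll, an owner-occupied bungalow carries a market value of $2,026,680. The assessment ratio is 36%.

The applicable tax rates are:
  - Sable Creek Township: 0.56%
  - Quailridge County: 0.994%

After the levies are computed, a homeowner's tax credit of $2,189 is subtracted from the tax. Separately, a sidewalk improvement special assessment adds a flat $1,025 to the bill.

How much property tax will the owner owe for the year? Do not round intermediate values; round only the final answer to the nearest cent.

$10,174.06

Assessed value = $2,026,680 × 0.36 = $729,604.8
Sable Creek Township: $729,604.8 × 0.0056 = $4,085.78688
Quailridge County: $729,604.8 × 0.00994 = $7,252.271712
Levies subtotal = $11,338.058592
After credit = $11,338.058592 − $2,189 = $9,149.058592
Total = $9,149.058592 + $1,025 = $10,174.058592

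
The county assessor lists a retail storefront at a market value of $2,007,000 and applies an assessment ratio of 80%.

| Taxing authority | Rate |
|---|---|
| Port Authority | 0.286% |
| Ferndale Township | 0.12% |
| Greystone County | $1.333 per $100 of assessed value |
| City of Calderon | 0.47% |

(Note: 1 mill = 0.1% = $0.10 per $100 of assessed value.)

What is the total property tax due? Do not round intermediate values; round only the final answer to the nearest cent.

$35,467.70

Assessed value = $2,007,000 × 0.8 = $1,605,600
Port Authority: $1,605,600 × 0.00286 = $4,592.016
Ferndale Township: $1,605,600 × 0.0012 = $1,926.72
Greystone County: $1,605,600 × 0.01333 = $21,402.648
City of Calderon: $1,605,600 × 0.0047 = $7,546.32
Total = $35,467.704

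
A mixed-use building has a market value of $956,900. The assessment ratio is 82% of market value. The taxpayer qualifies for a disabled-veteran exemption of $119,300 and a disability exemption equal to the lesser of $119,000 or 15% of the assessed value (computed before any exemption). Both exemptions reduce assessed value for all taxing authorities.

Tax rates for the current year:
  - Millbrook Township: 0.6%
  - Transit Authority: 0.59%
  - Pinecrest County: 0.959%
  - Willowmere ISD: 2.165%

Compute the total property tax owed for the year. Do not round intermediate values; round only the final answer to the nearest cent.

$23,626.02

Assessed value = $956,900 × 0.82 = $784,658
Disability exemption = min($119,000, 15% × $784,658) = min($119,000, $117,698.7) = $117,698.7 (percentage binds)
Taxable value = $784,658 − $119,300 − $117,698.7 = $547,659.3
Millbrook Township: $547,659.3 × 0.006 = $3,285.9558
Transit Authority: $547,659.3 × 0.0059 = $3,231.18987
Pinecrest County: $547,659.3 × 0.00959 = $5,252.052687
Willowmere ISD: $547,659.3 × 0.02165 = $11,856.823845
Total = $23,626.022202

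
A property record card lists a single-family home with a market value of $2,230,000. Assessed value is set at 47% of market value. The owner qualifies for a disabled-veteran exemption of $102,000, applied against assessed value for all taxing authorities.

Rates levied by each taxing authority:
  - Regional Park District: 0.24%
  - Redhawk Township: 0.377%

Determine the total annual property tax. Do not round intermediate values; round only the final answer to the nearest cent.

$5,837.44

Assessed value = $2,230,000 × 0.47 = $1,048,100
Taxable value = $1,048,100 − $102,000 = $946,100
Regional Park District: $946,100 × 0.0024 = $2,270.64
Redhawk Township: $946,100 × 0.00377 = $3,566.797
Total = $2,270.64 + $3,566.797 = $5,837.437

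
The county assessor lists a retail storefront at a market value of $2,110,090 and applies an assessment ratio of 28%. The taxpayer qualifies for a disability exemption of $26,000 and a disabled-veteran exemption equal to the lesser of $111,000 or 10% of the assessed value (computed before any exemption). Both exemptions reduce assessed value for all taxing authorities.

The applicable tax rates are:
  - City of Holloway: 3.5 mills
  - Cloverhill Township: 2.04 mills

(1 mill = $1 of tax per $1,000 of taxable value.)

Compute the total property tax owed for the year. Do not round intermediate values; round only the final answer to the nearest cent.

Assessed value = $2,110,090 × 0.28 = $590,825.2
Disabled-veteran exemption = min($111,000, 10% × $590,825.2) = min($111,000, $59,082.52) = $59,082.52 (percentage binds)
Taxable value = $590,825.2 − $26,000 − $59,082.52 = $505,742.68
City of Holloway: $505,742.68 × 0.0035 = $1,770.09938
Cloverhill Township: $505,742.68 × 0.00204 = $1,031.7150672
Total = $2,801.8144472

$2,801.81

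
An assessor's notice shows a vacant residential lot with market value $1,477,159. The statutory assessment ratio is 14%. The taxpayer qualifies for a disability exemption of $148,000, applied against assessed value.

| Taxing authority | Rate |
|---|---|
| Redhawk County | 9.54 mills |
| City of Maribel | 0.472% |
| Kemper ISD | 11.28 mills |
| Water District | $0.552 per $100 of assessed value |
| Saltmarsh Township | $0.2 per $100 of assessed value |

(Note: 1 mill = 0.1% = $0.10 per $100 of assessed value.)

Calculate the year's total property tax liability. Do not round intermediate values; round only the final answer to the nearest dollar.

Assessed value = $1,477,159 × 0.14 = $206,802.26
Taxable value = $206,802.26 − $148,000 = $58,802.26
Redhawk County: $58,802.26 × 0.00954 = $560.9735604
City of Maribel: $58,802.26 × 0.00472 = $277.5466672
Kemper ISD: $58,802.26 × 0.01128 = $663.2894928
Water District: $58,802.26 × 0.00552 = $324.5884752
Saltmarsh Township: $58,802.26 × 0.002 = $117.60452
Total = $1,944.0027156

$1,944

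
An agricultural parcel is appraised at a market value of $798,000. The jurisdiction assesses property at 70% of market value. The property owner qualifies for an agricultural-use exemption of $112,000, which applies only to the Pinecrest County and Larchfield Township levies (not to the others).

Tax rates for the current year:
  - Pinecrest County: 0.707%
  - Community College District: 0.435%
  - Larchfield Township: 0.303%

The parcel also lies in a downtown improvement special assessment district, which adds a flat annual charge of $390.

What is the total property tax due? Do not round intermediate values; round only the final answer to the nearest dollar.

Assessed value = $798,000 × 0.7 = $558,600
Pinecrest County: ($558,600 − $112,000) × 0.00707 = $446,600 × 0.00707 = $3,157.462
Community College District: $558,600 × 0.00435 = $2,429.91
Larchfield Township: ($558,600 − $112,000) × 0.00303 = $446,600 × 0.00303 = $1,353.198
Levies subtotal = $6,940.57
Total = $6,940.57 + $390 = $7,330.57

$7,331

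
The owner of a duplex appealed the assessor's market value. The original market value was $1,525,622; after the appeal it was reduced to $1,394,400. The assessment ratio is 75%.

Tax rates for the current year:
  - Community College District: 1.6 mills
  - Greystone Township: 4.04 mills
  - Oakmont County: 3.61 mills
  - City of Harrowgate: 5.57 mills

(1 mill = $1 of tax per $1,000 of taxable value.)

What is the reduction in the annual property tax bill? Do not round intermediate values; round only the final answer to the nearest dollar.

$1,459

Old assessed value = $1,525,622 × 0.75 = $1,144,216.5
New assessed value = $1,394,400 × 0.75 = $1,045,800
Combined rate = 0.0016 + 0.00404 + 0.00361 + 0.00557 = 0.01482
Old tax = $1,144,216.5 × 0.01482 = $16,957.28853
New tax = $1,045,800 × 0.01482 = $15,498.756
Reduction = $16,957.28853 − $15,498.756 = $1,458.53253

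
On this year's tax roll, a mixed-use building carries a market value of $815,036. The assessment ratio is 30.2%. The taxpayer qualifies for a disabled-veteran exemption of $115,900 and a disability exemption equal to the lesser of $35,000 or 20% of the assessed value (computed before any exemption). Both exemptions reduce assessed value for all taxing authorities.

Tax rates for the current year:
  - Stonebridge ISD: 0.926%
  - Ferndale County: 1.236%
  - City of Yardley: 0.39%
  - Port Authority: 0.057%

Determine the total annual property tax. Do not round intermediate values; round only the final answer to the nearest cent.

Assessed value = $815,036 × 0.302 = $246,140.872
Disability exemption = min($35,000, 20% × $246,140.872) = min($35,000, $49,228.1744) = $35,000 (dollar cap binds)
Taxable value = $246,140.872 − $115,900 − $35,000 = $95,240.872
Stonebridge ISD: $95,240.872 × 0.00926 = $881.93047472
Ferndale County: $95,240.872 × 0.01236 = $1,177.17717792
City of Yardley: $95,240.872 × 0.0039 = $371.4394008
Port Authority: $95,240.872 × 0.00057 = $54.28729704
Total = $2,484.83435048

$2,484.83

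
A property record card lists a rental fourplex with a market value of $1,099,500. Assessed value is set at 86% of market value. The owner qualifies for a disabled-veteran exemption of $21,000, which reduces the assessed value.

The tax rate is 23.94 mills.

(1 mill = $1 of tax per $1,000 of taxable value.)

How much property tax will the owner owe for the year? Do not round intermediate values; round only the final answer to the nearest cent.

$22,134.21

Assessed value = $1,099,500 × 0.86 = $945,570
Taxable value = $945,570 − $21,000 = $924,570
Tax = $924,570 × 0.02394 = $22,134.2058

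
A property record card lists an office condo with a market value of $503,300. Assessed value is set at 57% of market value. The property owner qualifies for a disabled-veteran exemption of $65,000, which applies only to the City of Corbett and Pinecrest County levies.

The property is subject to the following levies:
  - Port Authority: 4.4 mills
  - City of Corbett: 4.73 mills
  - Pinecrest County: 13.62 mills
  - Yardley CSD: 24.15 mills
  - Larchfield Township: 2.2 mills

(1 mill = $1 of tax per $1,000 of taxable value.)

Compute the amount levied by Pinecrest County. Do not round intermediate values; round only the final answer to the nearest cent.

Assessed value = $503,300 × 0.57 = $286,881
Pinecrest County taxable value = $286,881 − $65,000 = $221,881
Pinecrest County levy = $221,881 × 0.01362 = $3,022.01922

$3,022.02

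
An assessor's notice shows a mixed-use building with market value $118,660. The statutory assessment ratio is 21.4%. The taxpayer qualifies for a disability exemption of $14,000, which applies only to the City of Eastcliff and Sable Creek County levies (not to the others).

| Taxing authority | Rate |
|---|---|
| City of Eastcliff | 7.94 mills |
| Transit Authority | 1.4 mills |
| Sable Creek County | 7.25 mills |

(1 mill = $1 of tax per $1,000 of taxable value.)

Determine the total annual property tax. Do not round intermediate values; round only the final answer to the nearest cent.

$208.61

Assessed value = $118,660 × 0.214 = $25,393.24
City of Eastcliff: ($25,393.24 − $14,000) × 0.00794 = $11,393.24 × 0.00794 = $90.4623256
Transit Authority: $25,393.24 × 0.0014 = $35.550536
Sable Creek County: ($25,393.24 − $14,000) × 0.00725 = $11,393.24 × 0.00725 = $82.60099
Total = $208.6138516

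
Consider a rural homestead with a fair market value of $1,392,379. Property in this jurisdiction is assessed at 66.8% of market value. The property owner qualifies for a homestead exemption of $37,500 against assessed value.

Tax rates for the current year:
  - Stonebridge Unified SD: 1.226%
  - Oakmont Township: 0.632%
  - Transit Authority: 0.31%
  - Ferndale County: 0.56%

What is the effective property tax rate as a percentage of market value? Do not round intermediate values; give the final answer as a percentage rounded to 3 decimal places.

1.749%

Assessed value = $1,392,379 × 0.668 = $930,109.172
Taxable value = $930,109.172 − $37,500 = $892,609.172
Stonebridge Unified SD: $892,609.172 × 0.01226 = $10,943.38844872
Oakmont Township: $892,609.172 × 0.00632 = $5,641.28996704
Transit Authority: $892,609.172 × 0.0031 = $2,767.0884332
Ferndale County: $892,609.172 × 0.0056 = $4,998.6113632
Total tax = $24,350.37821216
Effective rate = $24,350.37821216 ÷ $1,392,379 = 1.749% of market value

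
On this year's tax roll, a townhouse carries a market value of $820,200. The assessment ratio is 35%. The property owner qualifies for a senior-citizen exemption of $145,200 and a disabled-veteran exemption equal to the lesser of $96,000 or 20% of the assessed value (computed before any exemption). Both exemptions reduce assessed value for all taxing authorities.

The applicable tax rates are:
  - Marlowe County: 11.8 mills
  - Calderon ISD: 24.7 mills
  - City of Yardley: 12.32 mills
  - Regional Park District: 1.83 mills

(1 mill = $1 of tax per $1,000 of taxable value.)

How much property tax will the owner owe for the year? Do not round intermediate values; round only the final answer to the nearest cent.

Assessed value = $820,200 × 0.35 = $287,070
Disabled-veteran exemption = min($96,000, 20% × $287,070) = min($96,000, $57,414) = $57,414 (percentage binds)
Taxable value = $287,070 − $145,200 − $57,414 = $84,456
Marlowe County: $84,456 × 0.0118 = $996.5808
Calderon ISD: $84,456 × 0.0247 = $2,086.0632
City of Yardley: $84,456 × 0.01232 = $1,040.49792
Regional Park District: $84,456 × 0.00183 = $154.55448
Total = $4,277.6964

$4,277.70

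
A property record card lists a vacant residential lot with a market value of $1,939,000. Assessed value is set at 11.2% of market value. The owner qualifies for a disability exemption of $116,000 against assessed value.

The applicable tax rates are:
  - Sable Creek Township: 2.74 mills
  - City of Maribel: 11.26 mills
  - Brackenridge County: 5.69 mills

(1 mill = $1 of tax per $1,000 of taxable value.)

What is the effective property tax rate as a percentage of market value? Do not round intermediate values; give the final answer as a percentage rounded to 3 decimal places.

0.103%

Assessed value = $1,939,000 × 0.112 = $217,168
Taxable value = $217,168 − $116,000 = $101,168
Sable Creek Township: $101,168 × 0.00274 = $277.20032
City of Maribel: $101,168 × 0.01126 = $1,139.15168
Brackenridge County: $101,168 × 0.00569 = $575.64592
Total tax = $1,991.99792
Effective rate = $1,991.99792 ÷ $1,939,000 = 0.103% of market value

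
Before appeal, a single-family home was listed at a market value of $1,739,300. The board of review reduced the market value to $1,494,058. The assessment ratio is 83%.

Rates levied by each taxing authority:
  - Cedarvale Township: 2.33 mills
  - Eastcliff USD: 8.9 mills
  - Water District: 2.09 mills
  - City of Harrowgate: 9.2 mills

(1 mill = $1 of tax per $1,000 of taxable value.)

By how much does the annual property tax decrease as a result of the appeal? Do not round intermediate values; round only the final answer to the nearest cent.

Old assessed value = $1,739,300 × 0.83 = $1,443,619
New assessed value = $1,494,058 × 0.83 = $1,240,068.14
Combined rate = 0.00233 + 0.0089 + 0.00209 + 0.0092 = 0.02252
Old tax = $1,443,619 × 0.02252 = $32,510.29988
New tax = $1,240,068.14 × 0.02252 = $27,926.3345128
Reduction = $32,510.29988 − $27,926.3345128 = $4,583.9653672

$4,583.97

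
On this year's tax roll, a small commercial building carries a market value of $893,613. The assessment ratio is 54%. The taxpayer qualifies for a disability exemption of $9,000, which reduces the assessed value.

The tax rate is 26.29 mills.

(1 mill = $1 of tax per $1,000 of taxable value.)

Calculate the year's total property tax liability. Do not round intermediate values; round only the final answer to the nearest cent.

$12,449.66

Assessed value = $893,613 × 0.54 = $482,551.02
Taxable value = $482,551.02 − $9,000 = $473,551.02
Tax = $473,551.02 × 0.02629 = $12,449.6563158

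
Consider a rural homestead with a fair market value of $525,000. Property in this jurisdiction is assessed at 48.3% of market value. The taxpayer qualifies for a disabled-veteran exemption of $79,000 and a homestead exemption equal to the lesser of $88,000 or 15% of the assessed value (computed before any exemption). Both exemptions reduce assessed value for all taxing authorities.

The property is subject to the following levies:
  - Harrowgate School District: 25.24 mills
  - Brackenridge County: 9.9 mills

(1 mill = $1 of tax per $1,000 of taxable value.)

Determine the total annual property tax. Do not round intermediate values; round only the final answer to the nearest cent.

Assessed value = $525,000 × 0.483 = $253,575
Homestead exemption = min($88,000, 15% × $253,575) = min($88,000, $38,036.25) = $38,036.25 (percentage binds)
Taxable value = $253,575 − $79,000 − $38,036.25 = $136,538.75
Harrowgate School District: $136,538.75 × 0.02524 = $3,446.23805
Brackenridge County: $136,538.75 × 0.0099 = $1,351.733625
Total = $4,797.971675

$4,797.97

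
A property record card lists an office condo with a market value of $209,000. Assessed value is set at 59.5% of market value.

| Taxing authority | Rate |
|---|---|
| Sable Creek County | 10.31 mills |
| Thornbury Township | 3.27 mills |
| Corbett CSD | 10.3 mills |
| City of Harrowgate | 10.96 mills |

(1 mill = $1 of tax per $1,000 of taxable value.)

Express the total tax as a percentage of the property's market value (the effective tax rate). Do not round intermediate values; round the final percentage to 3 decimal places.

2.073%

Assessed value = $209,000 × 0.595 = $124,355
Sable Creek County: $124,355 × 0.01031 = $1,282.10005
Thornbury Township: $124,355 × 0.00327 = $406.64085
Corbett CSD: $124,355 × 0.0103 = $1,280.8565
City of Harrowgate: $124,355 × 0.01096 = $1,362.9308
Total tax = $4,332.5282
Effective rate = $4,332.5282 ÷ $209,000 = 2.073% of market value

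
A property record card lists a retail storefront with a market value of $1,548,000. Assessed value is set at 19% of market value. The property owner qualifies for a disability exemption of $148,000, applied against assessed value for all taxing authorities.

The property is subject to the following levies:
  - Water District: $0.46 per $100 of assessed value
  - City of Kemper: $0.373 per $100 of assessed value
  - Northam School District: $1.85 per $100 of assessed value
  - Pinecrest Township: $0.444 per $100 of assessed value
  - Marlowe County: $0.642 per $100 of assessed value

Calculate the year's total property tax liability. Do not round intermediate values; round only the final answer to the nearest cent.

$5,507.26

Assessed value = $1,548,000 × 0.19 = $294,120
Taxable value = $294,120 − $148,000 = $146,120
Water District: $146,120 × 0.0046 = $672.152
City of Kemper: $146,120 × 0.00373 = $545.0276
Northam School District: $146,120 × 0.0185 = $2,703.22
Pinecrest Township: $146,120 × 0.00444 = $648.7728
Marlowe County: $146,120 × 0.00642 = $938.0904
Total = $672.152 + $545.0276 + $2,703.22 + $648.7728 + $938.0904 = $5,507.2628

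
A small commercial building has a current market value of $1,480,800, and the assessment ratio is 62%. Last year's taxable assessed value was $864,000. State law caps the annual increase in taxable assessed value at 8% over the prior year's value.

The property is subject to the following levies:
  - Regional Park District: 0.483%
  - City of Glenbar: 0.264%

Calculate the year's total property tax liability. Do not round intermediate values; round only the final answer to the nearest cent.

Uncapped assessed value = $1,480,800 × 0.62 = $918,096
Cap limit = $864,000 × 1.08 = $933,120
Taxable assessed value = min($918,096, $933,120) = $918,096 (cap does not bind)
Regional Park District: $918,096 × 0.00483 = $4,434.40368
City of Glenbar: $918,096 × 0.00264 = $2,423.77344
Total = $6,858.17712

$6,858.18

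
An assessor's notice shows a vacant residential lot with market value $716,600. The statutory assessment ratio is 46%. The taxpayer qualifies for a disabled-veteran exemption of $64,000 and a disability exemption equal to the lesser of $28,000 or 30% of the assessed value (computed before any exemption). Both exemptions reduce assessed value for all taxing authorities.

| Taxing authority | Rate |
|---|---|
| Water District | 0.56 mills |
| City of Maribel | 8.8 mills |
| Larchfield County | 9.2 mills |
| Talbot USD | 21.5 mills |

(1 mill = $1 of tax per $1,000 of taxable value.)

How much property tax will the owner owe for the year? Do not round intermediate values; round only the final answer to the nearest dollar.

Assessed value = $716,600 × 0.46 = $329,636
Disability exemption = min($28,000, 30% × $329,636) = min($28,000, $98,890.8) = $28,000 (dollar cap binds)
Taxable value = $329,636 − $64,000 − $28,000 = $237,636
Water District: $237,636 × 0.00056 = $133.07616
City of Maribel: $237,636 × 0.0088 = $2,091.1968
Larchfield County: $237,636 × 0.0092 = $2,186.2512
Talbot USD: $237,636 × 0.0215 = $5,109.174
Total = $9,519.69816

$9,520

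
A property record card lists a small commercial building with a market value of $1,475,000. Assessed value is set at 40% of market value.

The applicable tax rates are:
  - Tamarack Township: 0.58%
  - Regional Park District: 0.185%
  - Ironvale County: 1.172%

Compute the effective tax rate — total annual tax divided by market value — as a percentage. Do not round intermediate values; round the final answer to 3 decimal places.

0.775%

Assessed value = $1,475,000 × 0.4 = $590,000
Tamarack Township: $590,000 × 0.0058 = $3,422
Regional Park District: $590,000 × 0.00185 = $1,091.5
Ironvale County: $590,000 × 0.01172 = $6,914.8
Total tax = $11,428.3
Effective rate = $11,428.3 ÷ $1,475,000 = 0.775% of market value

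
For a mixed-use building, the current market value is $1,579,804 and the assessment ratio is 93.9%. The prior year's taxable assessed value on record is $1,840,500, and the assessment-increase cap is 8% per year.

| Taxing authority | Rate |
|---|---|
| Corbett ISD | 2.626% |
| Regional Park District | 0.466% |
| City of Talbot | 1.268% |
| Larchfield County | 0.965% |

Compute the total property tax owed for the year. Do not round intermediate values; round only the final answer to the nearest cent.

Uncapped assessed value = $1,579,804 × 0.939 = $1,483,435.956
Cap limit = $1,840,500 × 1.08 = $1,987,740
Taxable assessed value = min($1,483,435.956, $1,987,740) = $1,483,435.956 (cap does not bind)
Corbett ISD: $1,483,435.956 × 0.02626 = $38,955.02820456
Regional Park District: $1,483,435.956 × 0.00466 = $6,912.81155496
City of Talbot: $1,483,435.956 × 0.01268 = $18,809.96792208
Larchfield County: $1,483,435.956 × 0.00965 = $14,315.1569754
Total = $78,992.964657

$78,992.96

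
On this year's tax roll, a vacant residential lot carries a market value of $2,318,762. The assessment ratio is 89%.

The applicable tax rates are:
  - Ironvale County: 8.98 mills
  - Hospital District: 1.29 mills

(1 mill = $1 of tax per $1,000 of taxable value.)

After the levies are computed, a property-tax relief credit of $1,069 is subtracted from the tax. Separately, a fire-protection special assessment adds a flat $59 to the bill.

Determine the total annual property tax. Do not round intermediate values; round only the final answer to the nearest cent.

Assessed value = $2,318,762 × 0.89 = $2,063,698.18
Ironvale County: $2,063,698.18 × 0.00898 = $18,532.0096564
Hospital District: $2,063,698.18 × 0.00129 = $2,662.1706522
Levies subtotal = $21,194.1803086
After credit = $21,194.1803086 − $1,069 = $20,125.1803086
Total = $20,125.1803086 + $59 = $20,184.1803086

$20,184.18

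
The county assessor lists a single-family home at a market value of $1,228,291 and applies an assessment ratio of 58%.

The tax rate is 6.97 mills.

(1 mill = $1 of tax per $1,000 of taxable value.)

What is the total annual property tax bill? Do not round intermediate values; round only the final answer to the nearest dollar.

$4,965

Assessed value = $1,228,291 × 0.58 = $712,408.78
Tax = $712,408.78 × 0.00697 = $4,965.4891966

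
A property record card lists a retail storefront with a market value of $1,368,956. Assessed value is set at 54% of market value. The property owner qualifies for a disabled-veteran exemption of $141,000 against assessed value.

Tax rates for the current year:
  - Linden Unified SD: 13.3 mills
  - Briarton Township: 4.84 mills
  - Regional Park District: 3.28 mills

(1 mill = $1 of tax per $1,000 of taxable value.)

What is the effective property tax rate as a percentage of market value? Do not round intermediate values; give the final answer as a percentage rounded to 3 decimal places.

Assessed value = $1,368,956 × 0.54 = $739,236.24
Taxable value = $739,236.24 − $141,000 = $598,236.24
Linden Unified SD: $598,236.24 × 0.0133 = $7,956.541992
Briarton Township: $598,236.24 × 0.00484 = $2,895.4634016
Regional Park District: $598,236.24 × 0.00328 = $1,962.2148672
Total tax = $12,814.2202608
Effective rate = $12,814.2202608 ÷ $1,368,956 = 0.936% of market value

0.936%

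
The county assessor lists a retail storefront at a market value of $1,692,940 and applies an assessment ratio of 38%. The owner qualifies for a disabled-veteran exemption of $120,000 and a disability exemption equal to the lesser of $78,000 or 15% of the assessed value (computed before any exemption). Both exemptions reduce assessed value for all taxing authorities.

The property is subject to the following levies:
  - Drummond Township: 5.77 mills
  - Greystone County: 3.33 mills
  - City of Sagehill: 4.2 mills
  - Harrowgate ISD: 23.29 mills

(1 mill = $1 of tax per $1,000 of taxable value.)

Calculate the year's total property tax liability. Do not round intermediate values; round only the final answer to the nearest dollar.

Assessed value = $1,692,940 × 0.38 = $643,317.2
Disability exemption = min($78,000, 15% × $643,317.2) = min($78,000, $96,497.58) = $78,000 (dollar cap binds)
Taxable value = $643,317.2 − $120,000 − $78,000 = $445,317.2
Drummond Township: $445,317.2 × 0.00577 = $2,569.480244
Greystone County: $445,317.2 × 0.00333 = $1,482.906276
City of Sagehill: $445,317.2 × 0.0042 = $1,870.33224
Harrowgate ISD: $445,317.2 × 0.02329 = $10,371.437588
Total = $16,294.156348

$16,294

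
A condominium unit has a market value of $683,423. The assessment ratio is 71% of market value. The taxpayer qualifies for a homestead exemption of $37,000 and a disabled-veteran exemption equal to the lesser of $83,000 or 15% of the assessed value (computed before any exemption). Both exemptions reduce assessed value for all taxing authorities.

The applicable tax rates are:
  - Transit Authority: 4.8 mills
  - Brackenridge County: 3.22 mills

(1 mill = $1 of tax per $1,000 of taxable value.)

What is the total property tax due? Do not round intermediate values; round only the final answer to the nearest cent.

$3,011.08

Assessed value = $683,423 × 0.71 = $485,230.33
Disabled-veteran exemption = min($83,000, 15% × $485,230.33) = min($83,000, $72,784.5495) = $72,784.5495 (percentage binds)
Taxable value = $485,230.33 − $37,000 − $72,784.5495 = $375,445.7805
Transit Authority: $375,445.7805 × 0.0048 = $1,802.1397464
Brackenridge County: $375,445.7805 × 0.00322 = $1,208.93541321
Total = $3,011.07515961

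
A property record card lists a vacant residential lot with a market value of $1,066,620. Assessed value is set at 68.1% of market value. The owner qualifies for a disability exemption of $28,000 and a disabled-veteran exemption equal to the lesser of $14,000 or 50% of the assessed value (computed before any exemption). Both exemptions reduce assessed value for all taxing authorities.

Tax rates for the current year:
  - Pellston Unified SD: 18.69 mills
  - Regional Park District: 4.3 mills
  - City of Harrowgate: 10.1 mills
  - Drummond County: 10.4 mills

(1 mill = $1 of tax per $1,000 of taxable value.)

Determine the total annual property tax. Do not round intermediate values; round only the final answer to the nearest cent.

Assessed value = $1,066,620 × 0.681 = $726,368.22
Disabled-veteran exemption = min($14,000, 50% × $726,368.22) = min($14,000, $363,184.11) = $14,000 (dollar cap binds)
Taxable value = $726,368.22 − $28,000 − $14,000 = $684,368.22
Pellston Unified SD: $684,368.22 × 0.01869 = $12,790.8420318
Regional Park District: $684,368.22 × 0.0043 = $2,942.783346
City of Harrowgate: $684,368.22 × 0.0101 = $6,912.119022
Drummond County: $684,368.22 × 0.0104 = $7,117.429488
Total = $29,763.1738878

$29,763.17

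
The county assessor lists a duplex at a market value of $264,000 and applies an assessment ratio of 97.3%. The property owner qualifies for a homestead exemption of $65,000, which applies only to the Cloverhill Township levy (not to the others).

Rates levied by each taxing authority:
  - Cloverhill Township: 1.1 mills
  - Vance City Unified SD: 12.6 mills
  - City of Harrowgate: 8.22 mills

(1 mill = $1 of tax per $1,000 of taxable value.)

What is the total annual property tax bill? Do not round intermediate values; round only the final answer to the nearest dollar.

Assessed value = $264,000 × 0.973 = $256,872
Cloverhill Township: ($256,872 − $65,000) × 0.0011 = $191,872 × 0.0011 = $211.0592
Vance City Unified SD: $256,872 × 0.0126 = $3,236.5872
City of Harrowgate: $256,872 × 0.00822 = $2,111.48784
Total = $5,559.13424

$5,559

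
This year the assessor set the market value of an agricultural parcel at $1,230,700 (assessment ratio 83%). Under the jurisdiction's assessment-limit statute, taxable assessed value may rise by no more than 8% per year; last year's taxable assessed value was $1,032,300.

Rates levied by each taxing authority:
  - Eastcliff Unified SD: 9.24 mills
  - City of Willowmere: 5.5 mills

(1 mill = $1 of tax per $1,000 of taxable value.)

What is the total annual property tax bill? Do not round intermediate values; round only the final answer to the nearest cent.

Uncapped assessed value = $1,230,700 × 0.83 = $1,021,481
Cap limit = $1,032,300 × 1.08 = $1,114,884
Taxable assessed value = min($1,021,481, $1,114,884) = $1,021,481 (cap does not bind)
Eastcliff Unified SD: $1,021,481 × 0.00924 = $9,438.48444
City of Willowmere: $1,021,481 × 0.0055 = $5,618.1455
Total = $15,056.62994

$15,056.63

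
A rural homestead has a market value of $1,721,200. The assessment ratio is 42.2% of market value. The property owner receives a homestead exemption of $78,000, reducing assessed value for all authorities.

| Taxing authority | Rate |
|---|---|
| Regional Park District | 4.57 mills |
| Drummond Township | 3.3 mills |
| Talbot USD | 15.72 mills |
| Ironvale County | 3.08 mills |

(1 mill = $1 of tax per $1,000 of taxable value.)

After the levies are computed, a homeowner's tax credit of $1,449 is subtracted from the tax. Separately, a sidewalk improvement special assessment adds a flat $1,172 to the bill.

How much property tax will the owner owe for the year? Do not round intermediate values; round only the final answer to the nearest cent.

$17,014.40

Assessed value = $1,721,200 × 0.422 = $726,346.4
Taxable value = $726,346.4 − $78,000 = $648,346.4
Regional Park District: $648,346.4 × 0.00457 = $2,962.943048
Drummond Township: $648,346.4 × 0.0033 = $2,139.54312
Talbot USD: $648,346.4 × 0.01572 = $10,192.005408
Ironvale County: $648,346.4 × 0.00308 = $1,996.906912
Levies subtotal = $17,291.398488
After credit = $17,291.398488 − $1,449 = $15,842.398488
Total = $15,842.398488 + $1,172 = $17,014.398488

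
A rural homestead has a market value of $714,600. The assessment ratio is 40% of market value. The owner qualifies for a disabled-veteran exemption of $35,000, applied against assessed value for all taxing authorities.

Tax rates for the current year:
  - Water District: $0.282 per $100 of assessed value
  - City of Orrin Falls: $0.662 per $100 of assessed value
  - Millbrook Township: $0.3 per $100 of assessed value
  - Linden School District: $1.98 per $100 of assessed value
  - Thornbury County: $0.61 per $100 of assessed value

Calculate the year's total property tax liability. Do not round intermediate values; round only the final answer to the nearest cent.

Assessed value = $714,600 × 0.4 = $285,840
Taxable value = $285,840 − $35,000 = $250,840
Water District: $250,840 × 0.00282 = $707.3688
City of Orrin Falls: $250,840 × 0.00662 = $1,660.5608
Millbrook Township: $250,840 × 0.003 = $752.52
Linden School District: $250,840 × 0.0198 = $4,966.632
Thornbury County: $250,840 × 0.0061 = $1,530.124
Total = $707.3688 + $1,660.5608 + $752.52 + $4,966.632 + $1,530.124 = $9,617.2056

$9,617.21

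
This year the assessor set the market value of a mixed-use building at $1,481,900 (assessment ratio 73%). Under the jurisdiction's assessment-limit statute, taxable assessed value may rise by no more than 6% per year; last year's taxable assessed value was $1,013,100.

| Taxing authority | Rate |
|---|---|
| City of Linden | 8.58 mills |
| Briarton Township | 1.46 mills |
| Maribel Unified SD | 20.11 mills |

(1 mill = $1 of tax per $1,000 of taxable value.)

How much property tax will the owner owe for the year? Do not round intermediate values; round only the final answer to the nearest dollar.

Uncapped assessed value = $1,481,900 × 0.73 = $1,081,787
Cap limit = $1,013,100 × 1.06 = $1,073,886
Taxable assessed value = min($1,081,787, $1,073,886) = $1,073,886 (cap binds)
City of Linden: $1,073,886 × 0.00858 = $9,213.94188
Briarton Township: $1,073,886 × 0.00146 = $1,567.87356
Maribel Unified SD: $1,073,886 × 0.02011 = $21,595.84746
Total = $32,377.6629

$32,378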